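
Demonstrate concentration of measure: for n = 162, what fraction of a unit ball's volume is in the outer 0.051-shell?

1 - (1-0.051)^162 ≈ 0.999792 ≈ 99.9792%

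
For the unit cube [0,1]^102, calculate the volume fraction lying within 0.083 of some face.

Shell fraction = 1 - (1-0.166)^102 ≈ 0.9999999909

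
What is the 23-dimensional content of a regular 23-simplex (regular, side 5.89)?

For a regular n-simplex with edge a, V = (a^n / n!)·√((n+1)/2^n). With a=5.89, n=23: V ≈ 3.37612e-08.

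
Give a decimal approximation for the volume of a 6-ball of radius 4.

The n-ball volume is π^(n/2)·r^n/Γ(n/2+1). With n=6, r=4: V = 2048·π^3/3 ≈ 21167.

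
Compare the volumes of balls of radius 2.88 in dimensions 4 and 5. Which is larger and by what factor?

V_4(2.88) ≈ 339.5, V_5(2.88) ≈ 1042.94. The 5-ball is larger by a factor of 3.072.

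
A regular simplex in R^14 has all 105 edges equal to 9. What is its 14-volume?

Volume = 9^14 · √(15/2^14) / 14! ≈ 7.94004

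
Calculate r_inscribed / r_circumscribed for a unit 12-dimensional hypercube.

For an n-cube of any side s, the inradius is s/2 and the circumradius is s√n/2, so the ratio is 1/√12 ≈ 0.288675.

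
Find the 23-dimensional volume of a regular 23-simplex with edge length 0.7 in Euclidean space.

V = (0.7^23 / 23!) · √((23+1) / 2^23) ≈ 1.79069e-29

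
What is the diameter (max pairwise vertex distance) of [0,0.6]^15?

d = √(0.6² + 0.6² + ... + 0.6²) [15 terms] = √(15·0.6²) = 0.6√15 ≈ 2.32379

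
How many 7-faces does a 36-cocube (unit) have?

Each 7-face is the convex hull of 8 vertices, one chosen as ±e_i from each of 8 distinct axes: 2^8·C(36,8) = 7746647040.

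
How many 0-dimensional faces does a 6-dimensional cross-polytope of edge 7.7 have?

An n-cross-polytope has 2^(k+1)·C(n,k+1) k-faces. Here 2^1·C(6,1) = 2·6 = 12.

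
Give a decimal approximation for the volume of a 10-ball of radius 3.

The n-ball volume is π^(n/2)·r^n/Γ(n/2+1). With n=10, r=3: V = 19683·π^5/40 ≈ 150585.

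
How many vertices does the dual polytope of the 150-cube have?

The 150-dimensional cross-polytope has 2n = 2·150 = 300 vertices.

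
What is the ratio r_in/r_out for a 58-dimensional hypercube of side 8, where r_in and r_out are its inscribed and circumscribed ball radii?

r_in = 8/2 (half the side); r_out = 8√58/2 (half the diagonal). Ratio = 1/√58 ≈ 0.131306.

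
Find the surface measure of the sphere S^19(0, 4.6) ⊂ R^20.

S_20(4.6) = 2·π^(20/2)·(4.6)^19 / Γ(20/2) ≈ 2.01913e+12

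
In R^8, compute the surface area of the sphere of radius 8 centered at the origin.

The surface area of an n-ball is 2π^(n/2) r^(n-1) / Γ(n/2). For n=8, r=8: 2097152·π^4/3 ≈ 6.80939e+07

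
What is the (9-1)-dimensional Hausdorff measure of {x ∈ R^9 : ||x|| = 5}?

The surface area of an n-ball is 2π^(n/2) r^(n-1) / Γ(n/2). For n=9, r=5: 2500000·π^4/21 ≈ 1.15963e+07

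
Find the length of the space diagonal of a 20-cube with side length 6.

d = √(6² + 6² + ... + 6²) [20 terms] = √(20·6²) = 6√20 ≈ 26.8328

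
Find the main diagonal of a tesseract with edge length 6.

d = √(6² + 6² + ... + 6²) [4 terms] = √(4·6²) = 6√4 = 12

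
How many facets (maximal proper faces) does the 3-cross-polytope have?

An n-cross-polytope has 2^(k+1)·C(n,k+1) k-faces. Here 2^3·C(3,3) = 8·1 = 8.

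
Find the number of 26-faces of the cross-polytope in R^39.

f_26(39-orthoplex) = 2^27 · (39 choose 27) = 524898346528145408.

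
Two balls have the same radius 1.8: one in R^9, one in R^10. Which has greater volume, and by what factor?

V_9(1.8) ≈ 654.29, V_10(1.8) ≈ 910.528. The 10-ball is larger by a factor of 1.392.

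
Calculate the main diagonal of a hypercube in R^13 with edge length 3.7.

Diagonal = √13 · 3.7 ≈ 13.3405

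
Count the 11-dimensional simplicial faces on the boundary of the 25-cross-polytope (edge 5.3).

An n-cross-polytope has 2^(k+1)·C(n,k+1) k-faces. Here 2^12·C(25,12) = 4096·5200300 = 21300428800.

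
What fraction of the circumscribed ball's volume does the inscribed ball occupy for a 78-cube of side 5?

Volume scales as r^n, and r_in/r_out = 1/√78, giving (1/√78)^78 ≈ 1.61551e-74.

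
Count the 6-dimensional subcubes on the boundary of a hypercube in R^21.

f_6(21-cube) = (21 choose 6) · 2^15 = 1778122752.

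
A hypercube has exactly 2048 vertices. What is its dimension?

n = log_2(2048) = 11.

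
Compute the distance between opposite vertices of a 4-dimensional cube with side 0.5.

d = √(0.5² + 0.5² + ... + 0.5²) [4 terms] = √(4·0.5²) = 0.5√4 = 1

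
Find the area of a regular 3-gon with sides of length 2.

Area = (√3/4) · 2² = 1.73205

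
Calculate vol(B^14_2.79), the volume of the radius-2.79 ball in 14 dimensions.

Volume = π^{14/2}·(2.79)^14/Γ(8) ≈ 1.03771e+06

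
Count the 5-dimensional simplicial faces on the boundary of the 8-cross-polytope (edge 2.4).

Number of 5-faces = 2^(5+1) · C(8,5+1) = 64 · 28 = 1792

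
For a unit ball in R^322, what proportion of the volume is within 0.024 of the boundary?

Shell fraction = 1 - (1-0.024)^322 ≈ 0.999599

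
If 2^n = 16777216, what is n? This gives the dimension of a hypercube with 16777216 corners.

The n-cube has 2^n vertices, and 16777216 = 2^24, so n = 24.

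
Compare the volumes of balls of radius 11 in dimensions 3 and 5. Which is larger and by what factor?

V_3(11) ≈ 5575.28, V_5(11) ≈ 847738. The 5-ball is larger by a factor of 152.1.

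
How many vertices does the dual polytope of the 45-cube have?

An n-cross-polytope has 2n vertices; here n = 45, giving 90.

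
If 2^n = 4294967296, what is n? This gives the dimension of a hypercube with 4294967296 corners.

2^n = 4294967296 ⇒ n = log_2(4294967296) = 32.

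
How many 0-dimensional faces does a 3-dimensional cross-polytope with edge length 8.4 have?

Each 0-face is the convex hull of 1 vertex, one chosen as ±e_i from each of 1 distinct axis: 2^1·C(3,1) = 6.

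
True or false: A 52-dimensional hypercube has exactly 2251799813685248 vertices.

False. The 52-cube has 2^52 = 4503599627370496 vertices.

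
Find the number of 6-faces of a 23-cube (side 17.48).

Choose 6 of 23 axes to span the face (C(23,6) = 100947 ways), then fix each of the remaining 17 coordinates at one of its two extreme values (2^17 = 131072 ways): 100947·131072 = 13231325184.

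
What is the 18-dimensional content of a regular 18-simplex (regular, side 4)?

V = (4^18 / 18!) · √((18+1) / 2^18) ≈ 9.13788e-08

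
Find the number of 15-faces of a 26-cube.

Choose 15 of 26 axes to span the face (C(26,15) = 7726160 ways), then fix each of the remaining 11 coordinates at one of its two extreme values (2^11 = 2048 ways): 7726160·2048 = 15823175680.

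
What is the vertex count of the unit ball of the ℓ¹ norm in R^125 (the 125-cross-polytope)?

The vertices are ±e_1, ..., ±e_125, so there are 2·125 = 250.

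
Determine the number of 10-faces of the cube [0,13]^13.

Number of 10-faces = C(13,10) · 2^(13-10) = 286 · 8 = 2288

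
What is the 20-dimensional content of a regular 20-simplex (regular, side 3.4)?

V_20 = √(21) · 3.4^20 / (20! · 2^(20/2)) ≈ 7.83905e-11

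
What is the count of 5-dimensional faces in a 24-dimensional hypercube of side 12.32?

Number of 5-faces = C(24,5) · 2^(24-5) = 42504 · 524288 = 22284337152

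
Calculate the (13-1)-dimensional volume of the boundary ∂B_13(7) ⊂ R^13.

S = n·V_n(r)/r = 13·V_13(7)/7 (volume-to-surface relation), giving 253097823104·π^6/1485 ≈ 1.63856e+11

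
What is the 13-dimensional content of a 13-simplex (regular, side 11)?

For a regular n-simplex with edge a, V = (a^n / n!)·√((n+1)/2^n). With a=11, n=13: V ≈ 229.189.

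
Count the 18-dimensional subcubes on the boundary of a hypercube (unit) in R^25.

f_18(25-cube) = (25 choose 18) · 2^7 = 61529600.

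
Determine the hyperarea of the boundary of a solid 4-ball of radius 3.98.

S = n·V_n(r)/r = 4·V_4(3.98)/3.98 (volume-to-surface relation), giving 1244.45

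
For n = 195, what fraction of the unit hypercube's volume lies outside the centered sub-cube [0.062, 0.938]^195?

The inner cube has side 1-2·0.062 = 0.876 and volume (0.876)^195 ≈ 6.142e-12, so the shell holds 1 - 6.142e-12 of the volume.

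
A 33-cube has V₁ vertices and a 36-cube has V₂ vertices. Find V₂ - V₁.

V₁ = 2^33 = 8589934592. V₂ = 2^36 = 68719476736. V₂ - V₁ = 60129542144.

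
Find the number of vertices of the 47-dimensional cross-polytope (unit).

The 47-dimensional cross-polytope has 2n = 2·47 = 94 vertices.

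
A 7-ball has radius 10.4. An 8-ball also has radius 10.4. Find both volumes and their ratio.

V_7(10.4) ≈ 6.21747e+07. V_8(10.4) ≈ 5.55463e+08. Ratio V_7/V_8 ≈ 0.1119.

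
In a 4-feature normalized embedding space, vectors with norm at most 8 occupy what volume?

The n-ball volume is π^(n/2)·r^n/Γ(n/2+1). With n=4, r=8: V = 2048·π^2 ≈ 20212.9.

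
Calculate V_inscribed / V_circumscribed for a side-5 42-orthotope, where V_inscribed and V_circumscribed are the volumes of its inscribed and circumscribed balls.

V_in / V_out = (r_in/r_out)^42 = (1/√42)^42 = 42^(-42/2) ≈ 8.1614e-35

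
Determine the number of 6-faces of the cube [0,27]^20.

Choose 6 of 20 axes to span the face (C(20,6) = 38760 ways), then fix each of the remaining 14 coordinates at one of its two extreme values (2^14 = 16384 ways): 38760·16384 = 635043840.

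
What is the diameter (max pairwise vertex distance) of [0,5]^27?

The space diagonal of an n-cube of side s is s√n. Here 5·√27 ≈ 25.9808.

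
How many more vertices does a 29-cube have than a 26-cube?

The 29-cube has 2^29 = 536870912 vertices. The 26-cube has 2^26 = 67108864 vertices. Difference: 536870912 - 67108864 = 469762048.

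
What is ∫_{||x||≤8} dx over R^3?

The n-ball volume is π^(n/2)·r^n/Γ(n/2+1). With n=3, r=8: V = 2048·π/3 ≈ 2144.66.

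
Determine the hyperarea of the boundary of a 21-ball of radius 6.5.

S = n·V_n(r)/r = 21·V_21(6.5)/6.5 (volume-to-surface relation), giving 1461920290375446110677·π^10/25786252800 ≈ 5.30926e+15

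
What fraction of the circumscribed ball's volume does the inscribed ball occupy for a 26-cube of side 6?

The radii are 6/2 and 6√26/2, so the volume ratio is (1/√26)^26 = 26^{-26/2} ≈ 4.03038e-19.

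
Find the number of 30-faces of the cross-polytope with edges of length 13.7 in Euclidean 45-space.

Number of 30-faces = 2^(30+1) · C(45,30+1) = 2147483648 · 166871334960 = 358353463146530734080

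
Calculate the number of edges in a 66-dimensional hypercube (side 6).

An n-cube has n·2^(n-1) edges. With n = 66: 66·36893488147419103232 = 2434970217729660813312.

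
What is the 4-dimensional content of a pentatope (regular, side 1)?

V_4 = √(5) · 1^4 / (4! · 2^(4/2)) ≈ 0.0232924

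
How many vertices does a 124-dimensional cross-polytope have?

Number of vertices = 2n = 248.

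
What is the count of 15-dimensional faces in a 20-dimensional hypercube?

An n-cube has C(n,k)·2^(n-k) k-faces. Here C(20,15)·2^5 = 15504·32 = 496128.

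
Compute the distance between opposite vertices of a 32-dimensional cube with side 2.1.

||(2.1,2.1,...,2.1)|| = √(32)·2.1 ≈ 11.8794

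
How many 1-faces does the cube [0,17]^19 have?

Each of the 2^19 = 524288 vertices has degree 19; total edges = 19·2^19/2 = 4980736.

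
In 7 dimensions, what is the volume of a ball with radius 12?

Volume = π^{7/2}·(12)^7/Γ(9/2) = 191102976·π^3/35 ≈ 1.69297e+08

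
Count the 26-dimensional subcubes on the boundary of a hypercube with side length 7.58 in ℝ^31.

An n-cube has C(n,k)·2^(n-k) k-faces. Here C(31,26)·2^5 = 169911·32 = 5437152.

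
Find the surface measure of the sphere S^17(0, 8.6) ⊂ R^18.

S = n·V_n(r)/r = 18·V_18(8.6)/8.6 (volume-to-surface relation), giving 1.1385e+16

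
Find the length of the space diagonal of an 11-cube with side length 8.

The space diagonal of an n-cube of side s is s√n. Here 8·√11 ≈ 26.533.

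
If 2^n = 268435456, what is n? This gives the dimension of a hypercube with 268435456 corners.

n = log_2(268435456) = 28.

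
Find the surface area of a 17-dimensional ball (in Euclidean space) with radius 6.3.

S = n·V_n(r)/r = 17·V_17(6.3)/6.3 (volume-to-surface relation), giving 1.47591e+13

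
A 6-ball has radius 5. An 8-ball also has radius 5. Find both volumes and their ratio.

V_6(5) ≈ 80745.5. V_8(5) ≈ 1.58543e+06. Ratio V_6/V_8 ≈ 0.05093.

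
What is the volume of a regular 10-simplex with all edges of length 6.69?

For a regular n-simplex with edge a, V = (a^n / n!)·√((n+1)/2^n). With a=6.69, n=10: V ≈ 5.12914.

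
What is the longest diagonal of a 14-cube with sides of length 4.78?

Diagonal = √14 · 4.78 ≈ 17.8851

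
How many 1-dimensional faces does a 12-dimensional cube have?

Number of 1-faces = C(12,1) · 2^(12-1) = 12 · 2048 = 24576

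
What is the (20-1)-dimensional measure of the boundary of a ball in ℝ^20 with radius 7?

S = n·V_n(r)/r = 20·V_20(7)/7 (volume-to-surface relation), giving 1628413597910449·π^10/25920 ≈ 5.8834e+15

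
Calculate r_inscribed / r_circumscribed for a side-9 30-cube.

r_in / r_out = (9/2) / (9√30/2) = 1/√30 ≈ 0.182574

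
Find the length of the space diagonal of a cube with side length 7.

The space diagonal of an n-cube of side s is s√n. Here 7·√3 ≈ 12.1244.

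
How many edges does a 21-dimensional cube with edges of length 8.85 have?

An n-cube has n·2^(n-1) edges. With n = 21: 21·1048576 = 22020096.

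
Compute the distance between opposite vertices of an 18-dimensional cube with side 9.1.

Diagonal = √18 · 9.1 ≈ 38.608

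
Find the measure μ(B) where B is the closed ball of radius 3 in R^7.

The n-ball volume is π^(n/2)·r^n/Γ(n/2+1). With n=7, r=3: V = 11664·π^3/35 ≈ 10333.1.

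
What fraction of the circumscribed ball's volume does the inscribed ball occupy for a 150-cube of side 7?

V_in/V_out = n^(-n/2) = 150^(-150/2) ≈ 6.21091e-164.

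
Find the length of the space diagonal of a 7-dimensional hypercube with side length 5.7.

The space diagonal of an n-cube of side s is s√n. Here 5.7·√7 ≈ 15.0808.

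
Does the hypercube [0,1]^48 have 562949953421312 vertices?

False. The 48-cube has 2^48 = 281474976710656 vertices.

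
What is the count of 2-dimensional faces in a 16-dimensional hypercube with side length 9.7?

Number of 2-faces = C(16,2) · 2^(16-2) = 120 · 16384 = 1966080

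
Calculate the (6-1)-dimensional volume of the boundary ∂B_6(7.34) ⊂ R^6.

S = n·V_n(r)/r = 6·V_6(7.34)/7.34 (volume-to-surface relation), giving 660587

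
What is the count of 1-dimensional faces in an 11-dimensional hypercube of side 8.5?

An n-cube has C(n,k)·2^(n-k) k-faces. Here C(11,1)·2^10 = 11·1024 = 11264.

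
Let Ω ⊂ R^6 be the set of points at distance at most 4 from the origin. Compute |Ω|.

The n-ball volume is π^(n/2)·r^n/Γ(n/2+1). With n=6, r=4: V = 2048·π^3/3 ≈ 21167.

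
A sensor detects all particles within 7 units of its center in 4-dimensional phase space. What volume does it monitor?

Volume = π^{4/2}·(7)^4/Γ(3) = 2401·π^2/2 ≈ 11848.5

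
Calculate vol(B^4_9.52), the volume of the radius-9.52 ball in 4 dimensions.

Volume = π^{4/2}·(9.52)^4/Γ(3) ≈ 40533.8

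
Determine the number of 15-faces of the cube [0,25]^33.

An n-cube has C(n,k)·2^(n-k) k-faces. Here C(33,15)·2^18 = 1037158320·262144 = 271884830638080.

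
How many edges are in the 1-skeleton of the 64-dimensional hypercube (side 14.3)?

Each of the 2^64 = 18446744073709551616 vertices has degree 64; total edges = 64·2^64/2 = 590295810358705651712.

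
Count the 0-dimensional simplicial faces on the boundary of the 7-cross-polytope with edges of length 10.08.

Each 0-face is the convex hull of 1 vertex, one chosen as ±e_i from each of 1 distinct axis: 2^1·C(7,1) = 14.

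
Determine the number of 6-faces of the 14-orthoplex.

Number of 6-faces = 2^(6+1) · C(14,6+1) = 128 · 3432 = 439296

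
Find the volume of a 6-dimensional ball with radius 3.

V = 243·π^3/2 ≈ 3767.26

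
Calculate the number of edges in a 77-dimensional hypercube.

Each of the 2^77 = 151115727451828646838272 vertices has degree 77; total edges = 77·2^77/2 = 5817955506895402903273472.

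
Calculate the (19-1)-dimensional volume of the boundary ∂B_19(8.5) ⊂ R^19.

The surface area of an n-ball is 2π^(n/2) r^(n-1) / Γ(n/2). For n=19, r=8.5: 827240261886336764177·π^9/518918400 ≈ 4.75205e+16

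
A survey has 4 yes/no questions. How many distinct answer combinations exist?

Number of vertices = 2^4 = 16.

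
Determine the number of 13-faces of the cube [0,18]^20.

Choose 13 of 20 axes to span the face (C(20,13) = 77520 ways), then fix each of the remaining 7 coordinates at one of its two extreme values (2^7 = 128 ways): 77520·128 = 9922560.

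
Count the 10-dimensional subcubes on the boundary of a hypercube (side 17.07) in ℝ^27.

Number of 10-faces = C(27,10) · 2^(27-10) = 8436285 · 131072 = 1105760747520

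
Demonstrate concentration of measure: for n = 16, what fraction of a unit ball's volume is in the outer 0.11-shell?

1 - (1-0.11)^16 ≈ 0.845033 ≈ 84.50%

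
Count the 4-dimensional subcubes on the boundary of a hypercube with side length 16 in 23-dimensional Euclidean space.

Choose 4 of 23 axes to span the face (C(23,4) = 8855 ways), then fix each of the remaining 19 coordinates at one of its two extreme values (2^19 = 524288 ways): 8855·524288 = 4642570240.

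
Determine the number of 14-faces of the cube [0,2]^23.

Number of 14-faces = C(23,14) · 2^(23-14) = 817190 · 512 = 418401280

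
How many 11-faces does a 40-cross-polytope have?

Each 11-face is the convex hull of 12 vertices, one chosen as ±e_i from each of 12 distinct axes: 2^12·C(40,12) = 22883751854080.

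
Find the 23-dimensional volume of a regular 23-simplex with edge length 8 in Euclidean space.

V_23 = √(24) · 8^23 / (23! · 2^(23/2)) ≈ 3.86221e-05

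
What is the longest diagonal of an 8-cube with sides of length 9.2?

Diagonal = √8 · 9.2 ≈ 26.0215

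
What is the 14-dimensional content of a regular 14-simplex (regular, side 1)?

V = (1^14 / 14!) · √((14+1) / 2^14) ≈ 3.47078e-13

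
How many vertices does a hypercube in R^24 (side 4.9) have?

Each vertex is a binary string of length 24, so there are 2^24 = 16777216.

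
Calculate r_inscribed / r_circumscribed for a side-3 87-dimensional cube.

Ratio = (s/2)/(s√87/2) = 87^(-1/2) ≈ 0.107211.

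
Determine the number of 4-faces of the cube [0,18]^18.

f_4(18-cube) = (18 choose 4) · 2^14 = 50135040.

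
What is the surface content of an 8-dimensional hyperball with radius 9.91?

S = n·V_n(r)/r = 8·V_8(9.91)/9.91 (volume-to-surface relation), giving 3.04785e+08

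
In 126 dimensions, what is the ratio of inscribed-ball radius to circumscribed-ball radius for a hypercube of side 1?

For an n-cube of any side s, the inradius is s/2 and the circumradius is s√n/2, so the ratio is 1/√126 ≈ 0.0890871.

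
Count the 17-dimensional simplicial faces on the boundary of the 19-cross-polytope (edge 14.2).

Each 17-face is the convex hull of 18 vertices, one chosen as ±e_i from each of 18 distinct axes: 2^18·C(19,18) = 4980736.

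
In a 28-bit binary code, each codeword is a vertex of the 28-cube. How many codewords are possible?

The 28-cube has 2^28 = 268435456 vertices.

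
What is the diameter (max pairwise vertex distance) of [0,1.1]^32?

The space diagonal of an n-cube of side s is s√n. Here 1.1·√32 ≈ 6.22254.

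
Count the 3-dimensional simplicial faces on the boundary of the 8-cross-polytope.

Number of 3-faces = 2^(3+1) · C(8,3+1) = 16 · 70 = 1120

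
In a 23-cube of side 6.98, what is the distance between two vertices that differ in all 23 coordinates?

Diagonal = √23 · 6.98 ≈ 33.4749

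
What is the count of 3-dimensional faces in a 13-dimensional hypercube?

Number of 3-faces = C(13,3) · 2^(13-3) = 286 · 1024 = 292864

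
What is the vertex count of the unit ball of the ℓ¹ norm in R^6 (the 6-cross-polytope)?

Number of vertices = 2n = 12.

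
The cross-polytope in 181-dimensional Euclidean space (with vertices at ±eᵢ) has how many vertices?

Number of vertices = 2n = 362.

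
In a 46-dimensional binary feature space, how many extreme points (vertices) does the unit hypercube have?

Each vertex is a binary string of length 46, so there are 2^46 = 70368744177664.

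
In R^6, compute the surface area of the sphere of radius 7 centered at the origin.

The surface area of an n-ball is 2π^(n/2) r^(n-1) / Γ(n/2). For n=6, r=7: 16807·π^3 ≈ 521122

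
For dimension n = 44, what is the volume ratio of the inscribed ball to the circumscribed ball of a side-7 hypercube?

V_in / V_out = (r_in/r_out)^44 = (1/√44)^44 = 44^(-44/2) ≈ 6.98299e-37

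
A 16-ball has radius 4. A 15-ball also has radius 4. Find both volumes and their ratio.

V_16(4) ≈ 1.01074e+09. V_15(4) ≈ 4.09572e+08. Ratio V_16/V_15 ≈ 2.468.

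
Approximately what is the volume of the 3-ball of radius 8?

V = 2048·π/3 ≈ 2144.66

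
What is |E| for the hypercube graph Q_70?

An n-cube has n·2^(n-1) edges. With n = 70: 70·590295810358705651712 = 41320706725109395619840.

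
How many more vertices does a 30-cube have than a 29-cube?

The 30-cube has 2^30 = 1073741824 vertices. The 29-cube has 2^29 = 536870912 vertices. Difference: 1073741824 - 536870912 = 536870912.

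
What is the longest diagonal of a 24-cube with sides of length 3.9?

The space diagonal of an n-cube of side s is s√n. Here 3.9·√24 ≈ 19.106.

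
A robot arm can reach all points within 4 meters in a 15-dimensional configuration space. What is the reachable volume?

The n-ball volume is π^(n/2)·r^n/Γ(n/2+1). With n=15, r=4: V = 274877906944·π^7/2027025 ≈ 4.09572e+08.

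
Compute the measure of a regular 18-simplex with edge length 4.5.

V_18 = √(19) · 4.5^18 / (18! · 2^(18/2)) ≈ 7.61362e-07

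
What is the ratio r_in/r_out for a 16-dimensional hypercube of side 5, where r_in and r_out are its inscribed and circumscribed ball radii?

For an n-cube of any side s, the inradius is s/2 and the circumradius is s√n/2, so the ratio is 1/√16 ≈ 0.25.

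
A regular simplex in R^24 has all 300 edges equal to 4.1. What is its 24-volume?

Volume = 4.1^24 · √(25/2^24) / 24! ≈ 1.00165e-12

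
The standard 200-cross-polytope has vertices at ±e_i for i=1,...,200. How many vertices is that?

Number of vertices = 2n = 400.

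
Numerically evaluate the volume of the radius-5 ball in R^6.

Volume = π^{6/2}·(5)^6/Γ(4) = 15625·π^3/6 ≈ 80745.5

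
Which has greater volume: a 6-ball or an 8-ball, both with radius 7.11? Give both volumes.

V_6(7.11) ≈ 667599. V_8(7.11) ≈ 2.65061e+07. The 8-ball is larger.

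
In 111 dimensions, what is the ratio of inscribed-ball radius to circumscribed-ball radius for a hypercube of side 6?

r_in / r_out = (6/2) / (6√111/2) = 1/√111 ≈ 0.0949158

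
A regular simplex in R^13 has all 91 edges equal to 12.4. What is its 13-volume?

For a regular n-simplex with edge a, V = (a^n / n!)·√((n+1)/2^n). With a=12.4, n=13: V ≈ 1087.85.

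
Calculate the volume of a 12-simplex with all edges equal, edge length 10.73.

V = (10.73^12 / 12!) · √((12+1) / 2^12) ≈ 273.937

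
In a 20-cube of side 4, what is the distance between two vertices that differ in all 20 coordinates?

d = √(4² + 4² + ... + 4²) [20 terms] = √(20·4²) = 4√20 ≈ 17.8885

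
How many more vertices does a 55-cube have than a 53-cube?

The 55-cube has 2^55 = 36028797018963968 vertices. The 53-cube has 2^53 = 9007199254740992 vertices. Difference: 36028797018963968 - 9007199254740992 = 27021597764222976.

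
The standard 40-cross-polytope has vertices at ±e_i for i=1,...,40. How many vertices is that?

The 40-dimensional cross-polytope has 2n = 2·40 = 80 vertices.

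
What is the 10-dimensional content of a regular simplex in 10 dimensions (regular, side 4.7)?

Volume = 4.7^10 · √(11/2^10) / 10! ≈ 0.150232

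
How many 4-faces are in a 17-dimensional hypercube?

f_4(17-cube) = (17 choose 4) · 2^13 = 19496960.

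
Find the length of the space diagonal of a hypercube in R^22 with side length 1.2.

||(1.2,1.2,...,1.2)|| = √(22)·1.2 ≈ 5.6285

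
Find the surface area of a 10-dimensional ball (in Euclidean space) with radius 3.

S = n·V_n(r)/r = 10·V_10(3)/3 (volume-to-surface relation), giving 6561·π^5/4 ≈ 501949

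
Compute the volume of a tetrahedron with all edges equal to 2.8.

Volume = (√2/12) · 2.8³ = 2.58707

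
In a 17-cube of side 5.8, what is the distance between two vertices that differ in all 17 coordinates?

||(5.8,5.8,...,5.8)|| = √(17)·5.8 ≈ 23.914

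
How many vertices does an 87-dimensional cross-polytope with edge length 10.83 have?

The 87-dimensional cross-polytope has 2n = 2·87 = 174 vertices.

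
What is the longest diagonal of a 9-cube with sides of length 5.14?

Diagonal = √9 · 5.14 = 15.42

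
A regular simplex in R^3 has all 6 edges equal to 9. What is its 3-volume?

Volume = (√2/12) · 9³ = 85.9135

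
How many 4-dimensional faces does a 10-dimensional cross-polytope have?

An n-cross-polytope has 2^(k+1)·C(n,k+1) k-faces. Here 2^5·C(10,5) = 32·252 = 8064.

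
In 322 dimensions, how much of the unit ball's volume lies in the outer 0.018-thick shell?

Shell fraction = 1 - (1-0.018)^322 ≈ 0.997117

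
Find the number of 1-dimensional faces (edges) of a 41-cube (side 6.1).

An n-cube has n·2^(n-1) edges. With n = 41: 41·1099511627776 = 45079976738816.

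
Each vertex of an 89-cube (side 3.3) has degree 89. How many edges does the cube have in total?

The 89-cube has n·2^(n-1) = 89·2^88 = 89·309485009821345068724781056 = 27544165874099711116505513984 edges.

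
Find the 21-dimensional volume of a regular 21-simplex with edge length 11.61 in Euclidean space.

For a regular n-simplex with edge a, V = (a^n / n!)·√((n+1)/2^n). With a=11.61, n=21: V ≈ 1.45723.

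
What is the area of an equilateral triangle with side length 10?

Area = (√3/4) · 10² = 43.3013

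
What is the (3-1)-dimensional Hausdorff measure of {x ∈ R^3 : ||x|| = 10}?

The surface area of an n-ball is 2π^(n/2) r^(n-1) / Γ(n/2). For n=3, r=10: 4πr² = 4π·(10)² ≈ 1256.64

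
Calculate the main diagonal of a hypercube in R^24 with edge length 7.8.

||(7.8,7.8,...,7.8)|| = √(24)·7.8 ≈ 38.212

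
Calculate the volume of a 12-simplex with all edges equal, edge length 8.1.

Volume = 8.1^12 · √(13/2^12) / 12! ≈ 9.38156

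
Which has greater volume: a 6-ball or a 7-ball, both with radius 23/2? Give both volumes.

V_6(11.5) ≈ 1.19532e+07. V_7(11.5) ≈ 1.2568e+08. The 7-ball is larger.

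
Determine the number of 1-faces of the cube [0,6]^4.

Number of 1-faces = C(4,1) · 2^(4-1) = 4 · 8 = 32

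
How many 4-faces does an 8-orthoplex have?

f_4(8-orthoplex) = 2^5 · (8 choose 5) = 1792.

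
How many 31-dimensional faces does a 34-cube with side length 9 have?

An n-cube has C(n,k)·2^(n-k) k-faces. Here C(34,31)·2^3 = 5984·8 = 47872.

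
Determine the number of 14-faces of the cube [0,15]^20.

Number of 14-faces = C(20,14) · 2^(20-14) = 38760 · 64 = 2480640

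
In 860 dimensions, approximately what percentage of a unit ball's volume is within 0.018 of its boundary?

1 - (1-0.018)^860 ≈ 0.9999998356 ≈ 99.999984%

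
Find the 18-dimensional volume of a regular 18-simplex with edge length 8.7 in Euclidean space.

V = (8.7^18 / 18!) · √((18+1) / 2^18) ≈ 0.108421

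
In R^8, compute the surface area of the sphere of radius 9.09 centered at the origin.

|∂B_8(9.09)| ≈ 1.66504e+08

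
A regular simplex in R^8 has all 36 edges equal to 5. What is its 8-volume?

Volume = 5^8 · √(9/2^8) / 8! ≈ 1.81652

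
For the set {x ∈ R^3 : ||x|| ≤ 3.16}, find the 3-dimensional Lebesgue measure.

Volume = π^{3/2}·(3.16)^3/Γ(5/2) ≈ 132.175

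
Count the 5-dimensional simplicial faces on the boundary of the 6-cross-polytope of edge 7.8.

Each 5-face is the convex hull of 6 vertices, one chosen as ±e_i from each of 6 distinct axes: 2^6·C(6,6) = 64.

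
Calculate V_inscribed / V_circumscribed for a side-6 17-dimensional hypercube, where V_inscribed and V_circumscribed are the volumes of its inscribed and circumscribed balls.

V_in/V_out = n^(-n/2) = 17^(-17/2) ≈ 3.47684e-11.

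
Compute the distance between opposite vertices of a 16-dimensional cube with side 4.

Diagonal = √16 · 4 = 16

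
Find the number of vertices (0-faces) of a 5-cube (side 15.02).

Choose 0 of 5 axes to span the face (C(5,0) = 1 way), then fix each of the remaining 5 coordinates at one of its two extreme values (2^5 = 32 ways): 1·32 = 32.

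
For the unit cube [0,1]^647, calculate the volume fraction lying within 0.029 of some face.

The inner cube has side 1-2·0.029 = 0.942 and volume (0.942)^647 ≈ 1.625e-17, so the shell holds 1 - 1.625e-17 of the volume.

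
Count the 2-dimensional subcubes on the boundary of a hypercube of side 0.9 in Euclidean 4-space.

f_2(4-cube) = (4 choose 2) · 2^2 = 24.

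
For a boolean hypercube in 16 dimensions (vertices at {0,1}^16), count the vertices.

Number of vertices = 2^16 = 65536.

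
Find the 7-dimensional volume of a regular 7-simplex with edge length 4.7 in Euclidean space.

For a regular n-simplex with edge a, V = (a^n / n!)·√((n+1)/2^n). With a=4.7, n=7: V ≈ 2.51301.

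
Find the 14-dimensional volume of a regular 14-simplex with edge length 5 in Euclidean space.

Volume = 5^14 · √(15/2^14) / 14! ≈ 0.0021184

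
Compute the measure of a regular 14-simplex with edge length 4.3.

For a regular n-simplex with edge a, V = (a^n / n!)·√((n+1)/2^n). With a=4.3, n=14: V ≈ 0.00025644.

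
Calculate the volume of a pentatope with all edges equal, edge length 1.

Volume = 1^4 · √(5/2^4) / 4! ≈ 0.0232924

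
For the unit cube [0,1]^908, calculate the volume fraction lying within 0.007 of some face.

The inner cube has side 1-2·0.007 = 0.986 and volume (0.986)^908 ≈ 2.756e-06, so the shell holds 0.9999972443 of the volume.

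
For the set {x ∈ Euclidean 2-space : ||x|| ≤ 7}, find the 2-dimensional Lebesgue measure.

Volume = π^{2/2}·(7)^2/Γ(2) = 49·π ≈ 153.938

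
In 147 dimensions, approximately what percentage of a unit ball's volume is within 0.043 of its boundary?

1 - (1-0.043)^147 ≈ 0.998437 ≈ 99.84%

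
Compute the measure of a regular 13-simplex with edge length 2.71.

V = (2.71^13 / 13!) · √((13+1) / 2^13) ≈ 2.82286e-06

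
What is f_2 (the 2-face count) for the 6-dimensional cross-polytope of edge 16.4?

f_2(6-orthoplex) = 2^3 · (6 choose 3) = 160.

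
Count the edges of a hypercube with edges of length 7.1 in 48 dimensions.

Number of 1-faces = C(48,1)·2^(48-1) = 48·140737488355328 = 6755399441055744.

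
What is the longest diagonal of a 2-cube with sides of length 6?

The space diagonal of an n-cube of side s is s√n. Here 6·√2 ≈ 8.48528.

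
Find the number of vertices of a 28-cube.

Number of vertices = 2^28 = 268435456.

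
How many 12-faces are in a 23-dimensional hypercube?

Choose 12 of 23 axes to span the face (C(23,12) = 1352078 ways), then fix each of the remaining 11 coordinates at one of its two extreme values (2^11 = 2048 ways): 1352078·2048 = 2769055744.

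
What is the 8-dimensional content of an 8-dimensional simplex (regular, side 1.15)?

V_8 = √(9) · 1.15^8 / (8! · 2^(8/2)) ≈ 1.42254e-05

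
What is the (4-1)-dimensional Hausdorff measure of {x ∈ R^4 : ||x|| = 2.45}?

|∂B_4(2.45)| ≈ 290.287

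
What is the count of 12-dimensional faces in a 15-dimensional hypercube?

Number of 12-faces = C(15,12) · 2^(15-12) = 455 · 8 = 3640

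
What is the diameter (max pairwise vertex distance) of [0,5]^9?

||(5,5,...,5)|| = √(9)·5 = 15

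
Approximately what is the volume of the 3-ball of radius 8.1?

V_3(8.1) = π^(3/2) · (8.1)^3 / Γ(3/2 + 1) ≈ 2226.09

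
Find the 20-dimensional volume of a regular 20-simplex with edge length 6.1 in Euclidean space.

Volume = 6.1^20 · √(21/2^20) / 20! ≈ 9.36013e-06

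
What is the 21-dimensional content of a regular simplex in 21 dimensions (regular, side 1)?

V_21 = √(22) · 1^21 / (21! · 2^(21/2)) ≈ 6.33946e-23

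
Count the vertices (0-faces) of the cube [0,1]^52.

Number of vertices = 2^52 = 4503599627370496.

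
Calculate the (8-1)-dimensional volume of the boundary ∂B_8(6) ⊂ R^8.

|∂B_8(6)| = 93312·π^4 ≈ 9.08944e+06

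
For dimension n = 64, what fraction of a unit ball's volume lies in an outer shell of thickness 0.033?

1 - (1-0.033)^64 ≈ 0.88324 ≈ 88.32%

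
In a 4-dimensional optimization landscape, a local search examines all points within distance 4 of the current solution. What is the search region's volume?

V_4(4) = π^(4/2) · (4)^4 / Γ(4/2 + 1) = 128·π^2 ≈ 1263.31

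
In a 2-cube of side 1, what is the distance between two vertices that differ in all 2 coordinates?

||(1,1,...,1)|| = √(2)·1 ≈ 1.41421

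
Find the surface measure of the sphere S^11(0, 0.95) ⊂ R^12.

S = n·V_n(r)/r = 12·V_12(0.95)/0.95 (volume-to-surface relation), giving 9.11397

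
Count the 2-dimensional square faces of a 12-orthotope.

Choose 2 of 12 axes to span the face (C(12,2) = 66 ways), then fix each of the remaining 10 coordinates at one of its two extreme values (2^10 = 1024 ways): 66·1024 = 67584.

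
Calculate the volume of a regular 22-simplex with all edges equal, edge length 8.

Volume = 8^22 · √(23/2^22) / 22! ≈ 0.000153726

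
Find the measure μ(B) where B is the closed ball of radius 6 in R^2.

V = 36·π ≈ 113.097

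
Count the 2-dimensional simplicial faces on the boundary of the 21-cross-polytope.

Each 2-face is the convex hull of 3 vertices, one chosen as ±e_i from each of 3 distinct axes: 2^3·C(21,3) = 10640.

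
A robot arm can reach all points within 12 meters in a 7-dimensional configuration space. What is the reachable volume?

Volume = π^{7/2}·(12)^7/Γ(9/2) = 191102976·π^3/35 ≈ 1.69297e+08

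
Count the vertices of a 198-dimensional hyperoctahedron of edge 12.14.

The 198-dimensional cross-polytope has 2n = 2·198 = 396 vertices.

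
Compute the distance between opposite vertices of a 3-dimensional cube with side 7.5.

||(7.5,7.5,...,7.5)|| = √(3)·7.5 ≈ 12.9904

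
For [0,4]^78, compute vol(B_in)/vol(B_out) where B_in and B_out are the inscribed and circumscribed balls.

V_in/V_out = n^(-n/2) = 78^(-78/2) ≈ 1.61551e-74.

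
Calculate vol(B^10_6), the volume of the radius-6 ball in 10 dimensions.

V_10(6) = π^(10/2) · (6)^10 / Γ(10/2 + 1) = 2519424·π^5/5 ≈ 1.54199e+08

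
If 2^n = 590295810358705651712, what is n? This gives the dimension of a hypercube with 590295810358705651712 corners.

Since 2^n = 590295810358705651712, we have n = 69.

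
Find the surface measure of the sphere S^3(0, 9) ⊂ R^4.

The surface area of an n-ball is 2π^(n/2) r^(n-1) / Γ(n/2). For n=4, r=9: 1458·π^2 ≈ 14389.9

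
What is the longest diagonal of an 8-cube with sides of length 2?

d = √(2² + 2² + ... + 2²) [8 terms] = √(8·2²) = 2√8 ≈ 5.65685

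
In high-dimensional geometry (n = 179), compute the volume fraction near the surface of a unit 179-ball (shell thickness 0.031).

1 - (1-0.031)^179 ≈ 0.996436 ≈ 99.64%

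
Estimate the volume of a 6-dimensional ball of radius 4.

Volume = π^{6/2}·(4)^6/Γ(4) = 2048·π^3/3 ≈ 21167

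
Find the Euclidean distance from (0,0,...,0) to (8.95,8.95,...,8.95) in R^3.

||(8.95,8.95,...,8.95)|| = √(3)·8.95 ≈ 15.5019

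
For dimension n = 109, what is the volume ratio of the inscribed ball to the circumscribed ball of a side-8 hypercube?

V_in/V_out = n^(-n/2) = 109^(-109/2) ≈ 9.12548e-112.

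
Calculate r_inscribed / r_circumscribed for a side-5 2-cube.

r_in = 5/2 (half the side); r_out = 5√2/2 (half the diagonal). Ratio = 1/√2 ≈ 0.707107.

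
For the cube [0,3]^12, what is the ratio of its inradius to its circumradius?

r_in = 3/2 (half the side); r_out = 3√12/2 (half the diagonal). Ratio = 1/√12 ≈ 0.288675.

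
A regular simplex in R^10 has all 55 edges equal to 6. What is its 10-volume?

V = (6^10 / 10!) · √((10+1) / 2^10) ≈ 1.72701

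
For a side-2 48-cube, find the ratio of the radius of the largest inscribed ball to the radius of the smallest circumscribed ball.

r_in / r_out = (2/2) / (2√48/2) = 1/√48 ≈ 0.144338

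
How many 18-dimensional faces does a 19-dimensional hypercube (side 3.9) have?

f_18(19-cube) = (19 choose 18) · 2^1 = 38.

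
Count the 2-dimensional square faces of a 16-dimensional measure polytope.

Number of 2-faces = C(16,2) · 2^(16-2) = 120 · 16384 = 1966080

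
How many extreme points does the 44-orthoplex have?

The vertices are ±e_1, ..., ±e_44, so there are 2·44 = 88.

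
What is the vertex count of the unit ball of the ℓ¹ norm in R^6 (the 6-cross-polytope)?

Number of vertices = 2n = 12.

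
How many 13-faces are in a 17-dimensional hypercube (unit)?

f_13(17-cube) = (17 choose 13) · 2^4 = 38080.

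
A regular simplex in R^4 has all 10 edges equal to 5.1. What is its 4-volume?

For a regular n-simplex with edge a, V = (a^n / n!)·√((n+1)/2^n). With a=5.1, n=4: V ≈ 15.7578.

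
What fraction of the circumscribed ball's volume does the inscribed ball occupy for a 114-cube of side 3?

The radii are 3/2 and 3√114/2, so the volume ratio is (1/√114)^114 = 114^{-114/2} ≈ 5.70721e-118.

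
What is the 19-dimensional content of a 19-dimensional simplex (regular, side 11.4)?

For a regular n-simplex with edge a, V = (a^n / n!)·√((n+1)/2^n). With a=11.4, n=19: V ≈ 6.12107.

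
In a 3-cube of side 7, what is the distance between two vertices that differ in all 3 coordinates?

Diagonal = √3 · 7 ≈ 12.1244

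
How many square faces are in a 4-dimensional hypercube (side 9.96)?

Number of 2-faces = C(4,2) · 2^(4-2) = 6 · 4 = 24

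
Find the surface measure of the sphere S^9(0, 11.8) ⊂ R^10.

S_10(11.8) = 2·π^(10/2)·(11.8)^9 / Γ(10/2) ≈ 1.13111e+11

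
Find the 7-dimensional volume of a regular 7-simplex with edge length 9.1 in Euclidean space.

V = (9.1^7 / 7!) · √((7+1) / 2^7) ≈ 256.33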